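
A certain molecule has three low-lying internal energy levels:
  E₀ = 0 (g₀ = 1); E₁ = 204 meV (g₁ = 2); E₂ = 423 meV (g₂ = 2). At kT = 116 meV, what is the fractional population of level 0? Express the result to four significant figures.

Eᵢ/kT = 0, 1.75862, 3.64655.
Z = Σ gᵢe^(−Eᵢ/kT) = 1·e^(−0) + 2·e^(−1.75862) + 2·e^(−3.64655) = 1.00000 + 0.344565 + 0.0521619 = 1.39673.
P₀ = g₀ e^(−E₀/kT) / Z = 1.00000/1.39673 = 0.7160.

0.7160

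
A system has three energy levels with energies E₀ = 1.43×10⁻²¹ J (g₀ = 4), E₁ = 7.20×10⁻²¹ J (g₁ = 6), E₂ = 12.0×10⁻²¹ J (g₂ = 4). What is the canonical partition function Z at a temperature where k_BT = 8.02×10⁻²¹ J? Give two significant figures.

Z = 6.7

Eᵢ/kT = 0.1783, 0.8978, 1.496.
Z = Σ gᵢe^(−Eᵢ/kT) = 4·e^(−0.1783) + 6·e^(−0.8978) + 4·e^(−1.496) = 3.347 + 2.445 + 0.8961 = 6.688.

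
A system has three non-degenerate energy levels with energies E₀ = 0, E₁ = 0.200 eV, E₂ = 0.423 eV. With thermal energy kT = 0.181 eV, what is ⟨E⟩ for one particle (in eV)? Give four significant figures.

Eᵢ/kT = 0, 1.10497, 2.33702.
Z = Σ e^(−Eᵢ/kT) = e^(−0) + e^(−1.10497) + e^(−2.33702) = 1.00000 + 0.331221 + 0.0966151 = 1.42784.
⟨E⟩ = Σ Eᵢ e^(−Eᵢ/kT) / Z = (0·1.00000 + 0.200·0.331221 + 0.423·0.0966151) / 1.42784 = 0.07502 eV.

0.07502 eV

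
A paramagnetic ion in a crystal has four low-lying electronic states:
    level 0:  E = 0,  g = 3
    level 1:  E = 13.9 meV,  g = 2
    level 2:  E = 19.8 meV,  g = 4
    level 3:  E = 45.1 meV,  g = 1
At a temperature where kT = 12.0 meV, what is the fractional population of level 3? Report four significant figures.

0.005277

Eᵢ/kT = 0, 1.15833, 1.65000, 3.75833.
Z = Σ gᵢe^(−Eᵢ/kT) = 3·e^(−0) + 2·e^(−1.15833) + 4·e^(−1.65000) + 1·e^(−3.75833) = 3.00000 + 0.628020 + 0.768200 + 0.0233227 = 4.41954.
P₃ = g₃ e^(−E₃/kT) / Z = 0.0233227/4.41954 = 0.005277.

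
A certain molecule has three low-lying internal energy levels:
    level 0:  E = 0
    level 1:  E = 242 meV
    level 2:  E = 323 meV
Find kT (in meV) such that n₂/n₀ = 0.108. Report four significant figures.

n₂/n₀ = exp[−(E₂−E₀)/kT] = 0.108.
⇒ (E₂−E₀)/kT = ln(1/0.108) = ln(9.25926) = 2.22562.
kT = 323 meV / 2.22562 = 145.1 meV.

145.1 meV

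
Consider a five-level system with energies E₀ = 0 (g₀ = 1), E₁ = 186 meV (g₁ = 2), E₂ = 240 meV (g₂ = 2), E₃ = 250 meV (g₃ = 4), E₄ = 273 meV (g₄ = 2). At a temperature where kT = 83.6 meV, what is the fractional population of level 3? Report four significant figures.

Eᵢ/kT = 0, 2.22488, 2.87081, 2.99043, 3.26555.
Z = Σ gᵢe^(−Eᵢ/kT) = 1·e^(−0) + 2·e^(−2.22488) + 2·e^(−2.87081) + 4·e^(−2.99043) + 2·e^(−3.26555) = 1.00000 + 0.216161 + 0.113306 + 0.201063 + 0.0763519 = 1.60688.
P₃ = g₃ e^(−E₃/kT) / Z = 0.201063/1.60688 = 0.1251.

0.1251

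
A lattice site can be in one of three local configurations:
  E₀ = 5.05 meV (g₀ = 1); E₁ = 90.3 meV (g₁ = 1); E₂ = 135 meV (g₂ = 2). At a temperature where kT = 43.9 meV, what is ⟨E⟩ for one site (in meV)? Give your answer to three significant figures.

Eᵢ/kT = 0.11503, 2.0569, 3.0752.
Z = Σ gᵢe^(−Eᵢ/kT) = 1·e^(−0.11503) + 1·e^(−2.0569) + 2·e^(−3.0752) = 0.89134 + 0.12785 + 0.092361 = 1.1116.
⟨E⟩ = Σ Eᵢ gᵢe^(−Eᵢ/kT) / Z = (5.05·0.89134 + 90.3·0.12785 + 135·0.092361) / 1.1116 = 25.7 meV.

25.7 meV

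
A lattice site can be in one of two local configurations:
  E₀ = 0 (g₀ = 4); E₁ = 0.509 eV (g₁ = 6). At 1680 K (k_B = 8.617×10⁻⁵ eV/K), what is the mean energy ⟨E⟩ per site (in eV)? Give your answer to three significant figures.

k_BT = 8.617×10⁻⁵ × 1680 K = 0.14477 eV.
Eᵢ/kT = 0, 3.5159.
Z = Σ gᵢe^(−Eᵢ/kT) = 4·e^(−0) + 6·e^(−3.5159) = 4.0000 + 0.17833 = 4.1783.
⟨E⟩ = Σ Eᵢ gᵢe^(−Eᵢ/kT) / Z = (0·4.0000 + 0.509·0.17833) / 4.1783 = 0.0217 eV.

0.0217 eV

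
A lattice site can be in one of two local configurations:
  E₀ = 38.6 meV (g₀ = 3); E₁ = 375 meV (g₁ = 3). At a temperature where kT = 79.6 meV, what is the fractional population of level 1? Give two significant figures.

Eᵢ/kT = 0.4849, 4.711.
Z = Σ gᵢe^(−Eᵢ/kT) = 3·e^(−0.4849) + 3·e^(−4.711) = 1.847 + 0.02699 = 1.874.
P₁ = g₁ e^(−E₁/kT) / Z = 0.02699/1.874 = 0.014.

0.014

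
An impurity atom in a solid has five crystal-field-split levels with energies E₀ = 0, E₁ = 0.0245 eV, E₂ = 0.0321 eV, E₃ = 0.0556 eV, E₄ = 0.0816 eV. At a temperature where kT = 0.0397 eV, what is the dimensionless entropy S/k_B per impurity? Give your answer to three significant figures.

Eᵢ/kT = 0, 0.61713, 0.80856, 1.4005, 2.0554.
Z = Σ e^(−Eᵢ/kT) = e^(−0) + e^(−0.61713) + e^(−0.80856) + e^(−1.4005) + e^(−2.0554) = 1.0000 + 0.53949 + 0.44550 + 0.24647 + 0.12804 = 2.3595.
⟨E⟩ = Σ EᵢPᵢ = 0.021899 eV.
S/k_B = ln Z + ⟨E⟩/kT = ln(2.3595) + 0.021899/0.0397 = 0.85845 + 0.55161 = 1.41.

1.41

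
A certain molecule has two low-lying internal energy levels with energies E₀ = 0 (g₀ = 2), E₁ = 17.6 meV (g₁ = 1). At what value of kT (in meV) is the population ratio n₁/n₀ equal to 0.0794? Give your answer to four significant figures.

n₁/n₀ = (g₁/g₀) exp[−(E₁−E₀)/kT] = 0.0794.
⇒ (E₁−E₀)/kT = ln((1/2)/0.0794) = ln(6.29723) = 1.84011.
kT = 17.6 meV / 1.84011 = 9.565 meV.

9.565 meV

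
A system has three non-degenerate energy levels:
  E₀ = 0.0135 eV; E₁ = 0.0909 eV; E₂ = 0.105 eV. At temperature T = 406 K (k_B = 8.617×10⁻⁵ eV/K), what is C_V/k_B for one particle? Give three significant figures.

0.742

k_BT = 8.617×10⁻⁵ × 406 K = 0.034985 eV.
Eᵢ/kT = 0.38588, 2.5983, 3.0013.
Z = Σ e^(−Eᵢ/kT) = e^(−0.38588) + e^(−2.5983) + e^(−3.0013) = 0.67985 + 0.074400 + 0.049722 = 0.80397.
⟨E⟩ = 0.026322 eV, ⟨E²⟩ = 0.0016006 eV².
C_V/k_B = (⟨E²⟩ − ⟨E⟩²)/(kT)² = (0.0016006 − 0.00069285)/0.0012240 = 0.742.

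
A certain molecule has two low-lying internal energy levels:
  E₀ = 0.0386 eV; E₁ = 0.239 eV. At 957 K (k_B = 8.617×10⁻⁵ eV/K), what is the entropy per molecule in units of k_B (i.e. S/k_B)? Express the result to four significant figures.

k_BT = 8.617×10⁻⁵ × 957 K = 0.0824647 eV.
Eᵢ/kT = 0.468079, 2.89821.
Z = Σ e^(−Eᵢ/kT) = e^(−0.468079) + e^(−2.89821) = 0.626204 + 0.0551218 = 0.681326.
⟨E⟩ = Σ EᵢPᵢ = 0.0548131 eV.
S/k_B = ln Z + ⟨E⟩/kT = ln(0.681326) + 0.0548131/0.0824647 = -0.383714 + 0.664686 = 0.2810.

0.2810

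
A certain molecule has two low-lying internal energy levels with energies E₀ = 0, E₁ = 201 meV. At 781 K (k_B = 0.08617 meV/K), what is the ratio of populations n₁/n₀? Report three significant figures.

0.0505

k_BT = 0.08617 × 781 K = 67.299 meV.
n₁/n₀ = exp[−(E₁−E₀)/kT] = exp(−(201 meV)/(67.299 meV)) = exp(-2.9867) = 0.0505.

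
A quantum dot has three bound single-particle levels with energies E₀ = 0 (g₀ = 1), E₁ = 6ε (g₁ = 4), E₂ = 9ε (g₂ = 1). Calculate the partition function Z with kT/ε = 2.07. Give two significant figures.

Z = 1.2

Eᵢ/kT = 0, 2.899, 4.348.
Z = Σ gᵢe^(−Eᵢ/kT) = 1·e^(−0) + 4·e^(−2.899) + 1·e^(−4.348) = 1.000 + 0.2203 + 0.01293 = 1.233.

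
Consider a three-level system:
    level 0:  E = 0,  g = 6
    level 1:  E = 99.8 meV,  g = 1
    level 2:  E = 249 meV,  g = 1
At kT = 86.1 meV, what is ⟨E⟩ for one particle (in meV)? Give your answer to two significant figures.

Eᵢ/kT = 0, 1.159, 2.892.
Z = Σ gᵢe^(−Eᵢ/kT) = 6·e^(−0) + 1·e^(−1.159) + 1·e^(−2.892) = 6.000 + 0.3138 + 0.05547 = 6.369.
⟨E⟩ = Σ Eᵢ gᵢe^(−Eᵢ/kT) / Z = (0·6.000 + 99.8·0.3138 + 249·0.05547) / 6.369 = 7.1 meV.

7.1 meV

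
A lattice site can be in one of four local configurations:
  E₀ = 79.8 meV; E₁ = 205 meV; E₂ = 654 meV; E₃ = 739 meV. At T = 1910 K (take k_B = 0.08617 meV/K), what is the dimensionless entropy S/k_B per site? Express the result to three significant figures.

0.769

k_BT = 0.08617 × 1910 K = 164.58 meV.
Eᵢ/kT = 0.48487, 1.2456, 3.9738, 4.4902.
Z = Σ e^(−Eᵢ/kT) = e^(−0.48487) + e^(−1.2456) + e^(−3.9738) + e^(−4.4902) = 0.61578 + 0.28777 + 0.018802 + 0.011218 = 0.93357.
⟨E⟩ = Σ EᵢPᵢ = 137.88 meV.
S/k_B = ln Z + ⟨E⟩/kT = ln(0.93357) + 137.88/164.58 = -0.068739 + 0.83777 = 0.769.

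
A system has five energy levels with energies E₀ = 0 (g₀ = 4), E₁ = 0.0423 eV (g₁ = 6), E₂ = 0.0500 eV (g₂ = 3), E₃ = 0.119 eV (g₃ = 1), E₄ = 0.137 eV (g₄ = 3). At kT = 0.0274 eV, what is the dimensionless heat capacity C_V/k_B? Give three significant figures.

0.663

Eᵢ/kT = 0, 1.5438, 1.8248, 4.3431, 5.0000.
Z = Σ gᵢe^(−Eᵢ/kT) = 4·e^(−0) + 6·e^(−1.5438) + 3·e^(−1.8248) + 1·e^(−4.3431) + 3·e^(−5.0000) = 4.0000 + 1.2814 + 0.48375 + 0.012996 + 0.020214 = 5.7984.
⟨E⟩ = 0.014264 eV, ⟨E²⟩ = 0.00070116 eV².
C_V/k_B = (⟨E²⟩ − ⟨E⟩²)/(kT)² = (0.00070116 − 0.00020346)/0.00075076 = 0.663.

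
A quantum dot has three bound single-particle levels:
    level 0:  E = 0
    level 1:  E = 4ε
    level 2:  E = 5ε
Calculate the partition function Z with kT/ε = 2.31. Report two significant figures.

Z = 1.3

Eᵢ/kT = 0, 1.732, 2.165.
Z = Σ e^(−Eᵢ/kT) = e^(−0) + e^(−1.732) + e^(−2.165) = 1.000 + 0.1769 + 0.1147 = 1.292.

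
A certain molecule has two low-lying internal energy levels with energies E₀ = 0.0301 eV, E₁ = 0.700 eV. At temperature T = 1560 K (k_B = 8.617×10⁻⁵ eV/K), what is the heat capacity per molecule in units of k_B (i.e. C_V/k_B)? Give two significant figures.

0.17

k_BT = 8.617×10⁻⁵ × 1560 K = 0.1344 eV.
Eᵢ/kT = 0.2240, 5.208.
Z = Σ e^(−Eᵢ/kT) = e^(−0.2240) + e^(−5.208) = 0.7993 + 0.005473 = 0.8048.
⟨E⟩ = 0.03465 eV, ⟨E²⟩ = 0.004232 eV².
C_V/k_B = (⟨E²⟩ − ⟨E⟩²)/(kT)² = (0.004232 − 0.001201)/0.01806 = 0.17.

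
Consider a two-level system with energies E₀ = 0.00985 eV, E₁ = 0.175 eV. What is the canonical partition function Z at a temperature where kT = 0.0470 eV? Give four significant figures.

Z = 0.8351

Eᵢ/kT = 0.209574, 3.72340.
Z = Σ e^(−Eᵢ/kT) = e^(−0.209574) + e^(−3.72340) = 0.810930 + 0.0241517 = 0.835082.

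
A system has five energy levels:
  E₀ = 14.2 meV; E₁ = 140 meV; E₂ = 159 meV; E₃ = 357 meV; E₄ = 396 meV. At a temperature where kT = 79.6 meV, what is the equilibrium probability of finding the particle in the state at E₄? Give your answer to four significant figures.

0.005942

Eᵢ/kT = 0.178392, 1.75879, 1.99749, 4.48492, 4.97487.
Z = Σ e^(−Eᵢ/kT) = e^(−0.178392) + e^(−1.75879) + e^(−1.99749) + e^(−4.48492) + e^(−4.97487) = 0.836614 + 0.172253 + 0.135675 + 0.0112778 + 0.00690942 = 1.16273.
P₄ = e^(−E₄/kT) / Z = 0.00690942/1.16273 = 0.005942.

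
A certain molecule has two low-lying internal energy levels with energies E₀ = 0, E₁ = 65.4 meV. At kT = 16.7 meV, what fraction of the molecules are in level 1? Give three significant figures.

0.0195

Eᵢ/kT = 0, 3.9162.
Z = Σ e^(−Eᵢ/kT) = e^(−0) + e^(−3.9162) = 1.0000 + 0.019917 = 1.0199.
P₁ = e^(−E₁/kT) / Z = 0.019917/1.0199 = 0.0195.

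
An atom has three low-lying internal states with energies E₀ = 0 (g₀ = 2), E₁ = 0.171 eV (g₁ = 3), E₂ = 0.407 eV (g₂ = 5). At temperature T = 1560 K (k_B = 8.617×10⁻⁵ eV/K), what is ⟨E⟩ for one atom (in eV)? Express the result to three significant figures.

0.0786 eV

k_BT = 8.617×10⁻⁵ × 1560 K = 0.13443 eV.
Eᵢ/kT = 0, 1.2720, 3.0276.
Z = Σ gᵢe^(−Eᵢ/kT) = 2·e^(−0) + 3·e^(−1.2720) + 5·e^(−3.0276) = 2.0000 + 0.84081 + 0.24216 = 3.0830.
⟨E⟩ = Σ Eᵢ gᵢe^(−Eᵢ/kT) / Z = (0·2.0000 + 0.171·0.84081 + 0.407·0.24216) / 3.0830 = 0.0786 eV.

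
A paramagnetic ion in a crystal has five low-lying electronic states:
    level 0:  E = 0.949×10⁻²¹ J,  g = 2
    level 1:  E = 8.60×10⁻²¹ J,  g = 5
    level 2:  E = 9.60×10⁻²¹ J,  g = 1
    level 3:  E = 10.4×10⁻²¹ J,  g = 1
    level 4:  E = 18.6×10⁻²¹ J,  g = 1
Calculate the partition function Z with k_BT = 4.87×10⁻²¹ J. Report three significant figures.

Eᵢ/kT = 0.19487, 1.7659, 1.9713, 2.1355, 3.8193.
Z = Σ gᵢe^(−Eᵢ/kT) = 2·e^(−0.19487) + 5·e^(−1.7659) + 1·e^(−1.9713) + 1·e^(−2.1355) + 1·e^(−3.8193) = 1.6459 + 0.85516 + 0.13928 + 0.11819 + 0.021943 = 2.7805.

Z = 2.78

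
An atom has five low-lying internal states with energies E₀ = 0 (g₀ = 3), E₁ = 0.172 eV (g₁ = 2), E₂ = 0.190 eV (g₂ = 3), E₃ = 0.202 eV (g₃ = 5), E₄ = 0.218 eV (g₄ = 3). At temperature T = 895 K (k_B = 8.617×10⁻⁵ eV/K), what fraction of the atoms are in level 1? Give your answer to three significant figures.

k_BT = 8.617×10⁻⁵ × 895 K = 0.077122 eV.
Eᵢ/kT = 0, 2.2302, 2.4636, 2.6192, 2.8267.
Z = Σ gᵢe^(−Eᵢ/kT) = 3·e^(−0) + 2·e^(−2.2302) + 3·e^(−2.4636) + 5·e^(−2.6192) + 3·e^(−2.8267) = 3.0000 + 0.21501 + 0.25538 + 0.36431 + 0.17762 = 4.0123.
P₁ = g₁ e^(−E₁/kT) / Z = 0.21501/4.0123 = 0.0536.

0.0536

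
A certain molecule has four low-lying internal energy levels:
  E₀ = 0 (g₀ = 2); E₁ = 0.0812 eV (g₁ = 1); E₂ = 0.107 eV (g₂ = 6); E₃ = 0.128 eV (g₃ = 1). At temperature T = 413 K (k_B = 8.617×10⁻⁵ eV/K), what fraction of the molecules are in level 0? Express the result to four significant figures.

0.8243

k_BT = 8.617×10⁻⁵ × 413 K = 0.0355882 eV.
Eᵢ/kT = 0, 2.28166, 3.00661, 3.59670.
Z = Σ gᵢe^(−Eᵢ/kT) = 2·e^(−0) + 1·e^(−2.28166) + 6·e^(−3.00661) + 1·e^(−3.59670) = 2.00000 + 0.102115 + 0.296754 + 0.0274140 = 2.42628.
P₀ = g₀ e^(−E₀/kT) / Z = 2.00000/2.42628 = 0.8243.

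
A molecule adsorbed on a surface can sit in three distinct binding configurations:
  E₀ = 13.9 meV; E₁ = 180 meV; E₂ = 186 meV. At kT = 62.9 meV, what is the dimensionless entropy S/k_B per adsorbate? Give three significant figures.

Eᵢ/kT = 0.22099, 2.8617, 2.9571.
Z = Σ e^(−Eᵢ/kT) = e^(−0.22099) + e^(−2.8617) + e^(−2.9571) = 0.80172 + 0.057171 + 0.051969 = 0.91086.
⟨E⟩ = Σ EᵢPᵢ = 34.145 meV.
S/k_B = ln Z + ⟨E⟩/kT = ln(0.91086) + 34.145/62.9 = -0.093366 + 0.54285 = 0.449.

0.449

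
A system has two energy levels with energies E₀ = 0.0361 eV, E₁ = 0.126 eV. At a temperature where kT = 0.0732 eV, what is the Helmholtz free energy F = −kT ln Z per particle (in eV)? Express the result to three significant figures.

Eᵢ/kT = 0.49317, 1.7213.
Z = Σ e^(−Eᵢ/kT) = e^(−0.49317) + e^(−1.7213) = 0.61069 + 0.17883 = 0.78952.
F = −kT ln Z = −0.0732 × ln(0.78952) = −0.0732 × -0.23633 = 0.0173 eV.

0.0173 eV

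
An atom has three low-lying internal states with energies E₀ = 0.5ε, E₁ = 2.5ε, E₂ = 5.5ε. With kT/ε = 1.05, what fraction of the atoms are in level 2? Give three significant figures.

Eᵢ/kT = 0.47619, 2.3810, 5.2381.
Z = Σ e^(−Eᵢ/kT) = e^(−0.47619) + e^(−2.3810) + e^(−5.2381) = 0.62115 + 0.092458 + 0.0053103 = 0.71892.
P₂ = e^(−E₂/kT) / Z = 0.0053103/0.71892 = 0.00739.

0.00739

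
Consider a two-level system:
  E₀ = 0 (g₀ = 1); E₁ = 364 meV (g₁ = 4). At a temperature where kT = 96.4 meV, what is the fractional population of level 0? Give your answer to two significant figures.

Eᵢ/kT = 0, 3.776.
Z = Σ gᵢe^(−Eᵢ/kT) = 1·e^(−0) + 4·e^(−3.776) = 1.000 + 0.09166 = 1.092.
P₀ = g₀ e^(−E₀/kT) / Z = 1.000/1.092 = 0.92.

0.92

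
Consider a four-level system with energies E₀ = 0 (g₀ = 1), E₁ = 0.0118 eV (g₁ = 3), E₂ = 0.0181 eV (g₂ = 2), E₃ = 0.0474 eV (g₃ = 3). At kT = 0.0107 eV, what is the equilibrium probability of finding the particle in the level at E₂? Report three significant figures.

Eᵢ/kT = 0, 1.1028, 1.6916, 4.4299.
Z = Σ gᵢe^(−Eᵢ/kT) = 1·e^(−0) + 3·e^(−1.1028) + 2·e^(−1.6916) + 3·e^(−4.4299) = 1.0000 + 0.99582 + 0.36845 + 0.035747 = 2.4000.
P₂ = g₂ e^(−E₂/kT) / Z = 0.36845/2.4000 = 0.154.

0.154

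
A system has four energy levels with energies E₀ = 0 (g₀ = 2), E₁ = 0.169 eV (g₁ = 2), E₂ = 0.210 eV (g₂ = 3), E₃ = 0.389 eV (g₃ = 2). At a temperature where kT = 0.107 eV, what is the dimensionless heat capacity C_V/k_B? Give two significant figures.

0.83

Eᵢ/kT = 0, 1.579, 1.963, 3.636.
Z = Σ gᵢe^(−Eᵢ/kT) = 2·e^(−0) + 2·e^(−1.579) + 3·e^(−1.963) + 2·e^(−3.636) = 2.000 + 0.4124 + 0.4213 + 0.05272 = 2.886.
⟨E⟩ = 0.06191 eV, ⟨E²⟩ = 0.01328 eV².
C_V/k_B = (⟨E²⟩ − ⟨E⟩²)/(kT)² = (0.01328 − 0.003833)/0.01145 = 0.83.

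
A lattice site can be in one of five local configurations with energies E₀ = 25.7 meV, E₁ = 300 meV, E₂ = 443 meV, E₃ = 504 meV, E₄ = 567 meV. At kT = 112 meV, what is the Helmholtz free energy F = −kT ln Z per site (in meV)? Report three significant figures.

Eᵢ/kT = 0.22946, 2.6786, 3.9554, 4.5000, 5.0625.
Z = Σ e^(−Eᵢ/kT) = e^(−0.22946) + e^(−2.6786) + e^(−3.9554) + e^(−4.5000) + e^(−5.0625) = 0.79496 + 0.068659 + 0.019151 + 0.011109 + 0.0063297 = 0.90021.
F = −kT ln Z = −112 × ln(0.90021) = −112 × -0.10513 = 11.8 meV.

11.8 meV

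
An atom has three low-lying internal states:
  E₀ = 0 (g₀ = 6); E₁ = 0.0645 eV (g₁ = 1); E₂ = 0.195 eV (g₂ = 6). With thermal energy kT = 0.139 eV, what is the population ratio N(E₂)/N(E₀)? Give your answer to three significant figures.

0.246

n₂/n₀ = (g₂/g₀) exp[−(E₂−E₀)/kT] = (6/6) × exp(−(0.195 eV)/(0.139 eV)) = (6/6) × exp(-1.4029) = 0.246.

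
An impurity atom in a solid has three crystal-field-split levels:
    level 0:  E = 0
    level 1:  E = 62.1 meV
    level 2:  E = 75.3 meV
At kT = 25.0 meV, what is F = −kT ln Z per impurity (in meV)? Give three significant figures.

-3.11 meV

Eᵢ/kT = 0, 2.4840, 3.0120.
Z = Σ e^(−Eᵢ/kT) = e^(−0) + e^(−2.4840) + e^(−3.0120) = 1.0000 + 0.083409 + 0.049193 = 1.1326.
F = −kT ln Z = −25.0 × ln(1.1326) = −25.0 × 0.12452 = -3.11 meV.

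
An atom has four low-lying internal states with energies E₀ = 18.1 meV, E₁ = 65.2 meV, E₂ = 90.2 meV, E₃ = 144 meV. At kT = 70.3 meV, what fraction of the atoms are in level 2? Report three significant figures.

0.176

Eᵢ/kT = 0.25747, 0.92745, 1.2831, 2.0484.
Z = Σ e^(−Eᵢ/kT) = e^(−0.25747) + e^(−0.92745) + e^(−1.2831) + e^(−2.0484) = 0.77300 + 0.39556 + 0.27718 + 0.12894 = 1.5747.
P₂ = e^(−E₂/kT) / Z = 0.27718/1.5747 = 0.176.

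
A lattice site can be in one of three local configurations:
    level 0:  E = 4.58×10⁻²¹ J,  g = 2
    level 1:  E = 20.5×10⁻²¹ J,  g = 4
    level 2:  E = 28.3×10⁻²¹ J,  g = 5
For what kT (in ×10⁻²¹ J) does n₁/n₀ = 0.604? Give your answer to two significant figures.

13 ×10⁻²¹ J

n₁/n₀ = (g₁/g₀) exp[−(E₁−E₀)/kT] = 0.604.
⇒ (E₁−E₀)/kT = ln((4/2)/0.604) = ln(3.311) = 1.197.
kT = 15.92 ×10⁻²¹ J / 1.197 = 13 ×10⁻²¹ J.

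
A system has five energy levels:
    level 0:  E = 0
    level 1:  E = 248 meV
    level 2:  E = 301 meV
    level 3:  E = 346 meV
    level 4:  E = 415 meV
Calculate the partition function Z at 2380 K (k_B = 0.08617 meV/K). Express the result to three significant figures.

Z = 1.85

k_BT = 0.08617 × 2380 K = 205.08 meV.
Eᵢ/kT = 0, 1.2093, 1.4677, 1.6871, 2.0236.
Z = Σ e^(−Eᵢ/kT) = e^(−0) + e^(−1.2093) + e^(−1.4677) + e^(−1.6871) + e^(−2.0236) = 1.0000 + 0.29841 + 0.23045 + 0.18506 + 0.13218 = 1.8461.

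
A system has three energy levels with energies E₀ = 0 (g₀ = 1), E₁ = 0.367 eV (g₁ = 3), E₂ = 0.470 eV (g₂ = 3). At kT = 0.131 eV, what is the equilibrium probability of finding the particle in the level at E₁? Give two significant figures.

Eᵢ/kT = 0, 2.802, 3.588.
Z = Σ gᵢe^(−Eᵢ/kT) = 1·e^(−0) + 3·e^(−2.802) + 3·e^(−3.588) = 1.000 + 0.1821 + 0.08296 = 1.265.
P₁ = g₁ e^(−E₁/kT) / Z = 0.1821/1.265 = 0.14.

0.14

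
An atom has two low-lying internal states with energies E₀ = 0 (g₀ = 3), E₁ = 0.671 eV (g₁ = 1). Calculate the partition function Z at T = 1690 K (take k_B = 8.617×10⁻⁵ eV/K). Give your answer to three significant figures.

k_BT = 8.617×10⁻⁵ × 1690 K = 0.14563 eV.
Eᵢ/kT = 0, 4.6076.
Z = Σ gᵢe^(−Eᵢ/kT) = 3·e^(−0) + 1·e^(−4.6076) = 3.0000 + 0.0099757 = 3.0100.

Z = 3.01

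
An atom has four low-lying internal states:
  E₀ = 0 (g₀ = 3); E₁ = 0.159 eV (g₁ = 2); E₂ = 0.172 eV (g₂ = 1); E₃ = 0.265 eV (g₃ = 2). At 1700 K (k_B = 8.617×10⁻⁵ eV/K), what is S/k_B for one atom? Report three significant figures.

k_BT = 8.617×10⁻⁵ × 1700 K = 0.14649 eV.
Eᵢ/kT = 0, 1.0854, 1.1741, 1.8090.
Z = Σ gᵢe^(−Eᵢ/kT) = 3·e^(−0) + 2·e^(−1.0854) + 1·e^(−1.1741) + 2·e^(−1.8090) = 3.0000 + 0.67553 + 0.30910 + 0.32764 = 4.3123.
⟨E⟩ = Σ EᵢPᵢ = 0.057371 eV.
S/k_B = ln Z + ⟨E⟩/kT = ln(4.3123) + 0.057371/0.14649 = 1.4615 + 0.39164 = 1.85.

1.85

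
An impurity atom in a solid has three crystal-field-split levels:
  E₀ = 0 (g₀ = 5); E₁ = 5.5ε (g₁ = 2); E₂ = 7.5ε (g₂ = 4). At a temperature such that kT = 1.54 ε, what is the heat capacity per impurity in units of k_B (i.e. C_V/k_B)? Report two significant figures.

0.28

Eᵢ/kT = 0, 3.571, 4.870.
Z = Σ gᵢe^(−Eᵢ/kT) = 5·e^(−0) + 2·e^(−3.571) + 4·e^(−4.870) = 5.000 + 0.05626 + 0.03069 = 5.087.
⟨E⟩ = 0.1061 ε, ⟨E²⟩ = 0.6739 ε².
C_V/k_B = (⟨E²⟩ − ⟨E⟩²)/(kT)² = (0.6739 − 0.01126)/2.372 = 0.28.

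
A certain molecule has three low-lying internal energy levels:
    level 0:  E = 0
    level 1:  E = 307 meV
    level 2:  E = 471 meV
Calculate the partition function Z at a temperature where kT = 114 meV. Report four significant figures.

Eᵢ/kT = 0, 2.69298, 4.13158.
Z = Σ e^(−Eᵢ/kT) = e^(−0) + e^(−2.69298) + e^(−4.13158) = 1.00000 + 0.0676790 + 0.0160575 = 1.08374.

Z = 1.084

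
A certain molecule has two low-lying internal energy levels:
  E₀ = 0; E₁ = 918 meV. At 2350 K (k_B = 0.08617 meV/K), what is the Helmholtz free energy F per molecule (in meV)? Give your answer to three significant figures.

-2.16 meV

k_BT = 0.08617 × 2350 K = 202.50 meV.
Eᵢ/kT = 0, 4.5333.
Z = Σ e^(−Eᵢ/kT) = e^(−0) + e^(−4.5333) = 1.0000 + 0.010745 = 1.0107.
F = −kT ln Z = −202.50 × ln(1.0107) = −202.50 × 0.010643 = -2.16 meV.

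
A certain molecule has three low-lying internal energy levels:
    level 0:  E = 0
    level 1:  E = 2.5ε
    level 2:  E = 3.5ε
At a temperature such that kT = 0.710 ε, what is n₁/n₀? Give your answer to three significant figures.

n₁/n₀ = exp[−(E₁−E₀)/kT] = exp(−(2.5ε)/(0.710ε)) = exp(-3.5211) = 0.0296.

0.0296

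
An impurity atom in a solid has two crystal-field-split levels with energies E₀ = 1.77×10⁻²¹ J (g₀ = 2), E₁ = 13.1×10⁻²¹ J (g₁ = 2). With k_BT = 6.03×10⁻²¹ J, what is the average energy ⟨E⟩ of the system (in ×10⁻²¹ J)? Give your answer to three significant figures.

Eᵢ/kT = 0.29353, 2.1725.
Z = Σ gᵢe^(−Eᵢ/kT) = 2·e^(−0.29353) + 2·e^(−2.1725) = 1.4913 + 0.22779 = 1.7191.
⟨E⟩ = Σ Eᵢ gᵢe^(−Eᵢ/kT) / Z = (1.77·1.4913 + 13.1·0.22779) / 1.7191 = 3.27 ×10⁻²¹ J.

3.27 ×10⁻²¹ J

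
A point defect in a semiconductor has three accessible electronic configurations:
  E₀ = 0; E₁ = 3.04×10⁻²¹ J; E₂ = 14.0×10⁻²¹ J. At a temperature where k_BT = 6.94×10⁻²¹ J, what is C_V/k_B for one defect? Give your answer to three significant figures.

0.278

Eᵢ/kT = 0, 0.43804, 2.0173.
Z = Σ e^(−Eᵢ/kT) = e^(−0) + e^(−0.43804) + e^(−2.0173) = 1.0000 + 0.64530 + 0.13301 = 1.7783.
⟨E⟩ = 2.1503, ⟨E²⟩ = 18.014.
C_V/k_B = (⟨E²⟩ − ⟨E⟩²)/(kT)² = (18.014 − 4.6238)/48.164 = 0.278.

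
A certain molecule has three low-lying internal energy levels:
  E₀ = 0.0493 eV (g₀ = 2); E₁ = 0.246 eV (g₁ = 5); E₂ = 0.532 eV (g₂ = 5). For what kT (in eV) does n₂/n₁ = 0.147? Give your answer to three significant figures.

0.149 eV

n₂/n₁ = (g₂/g₁) exp[−(E₂−E₁)/kT] = 0.147.
⇒ (E₂−E₁)/kT = ln((5/5)/0.147) = ln(6.8027) = 1.9173.
kT = 0.286 eV / 1.9173 = 0.149 eV.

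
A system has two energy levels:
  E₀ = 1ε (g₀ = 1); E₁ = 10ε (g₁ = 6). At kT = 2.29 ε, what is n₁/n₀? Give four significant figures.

0.1178

n₁/n₀ = (g₁/g₀) exp[−(E₁−E₀)/kT] = (6/1) × exp(−(9ε)/(2.29ε)) = (6/1) × exp(-3.93013) = 0.1178.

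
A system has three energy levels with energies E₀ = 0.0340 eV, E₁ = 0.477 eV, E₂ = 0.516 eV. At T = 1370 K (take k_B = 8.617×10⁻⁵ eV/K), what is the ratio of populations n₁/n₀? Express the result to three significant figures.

0.0235

k_BT = 8.617×10⁻⁵ × 1370 K = 0.11805 eV.
n₁/n₀ = exp[−(E₁−E₀)/kT] = exp(−(0.4430 eV)/(0.11805 eV)) = exp(-3.7526) = 0.0235.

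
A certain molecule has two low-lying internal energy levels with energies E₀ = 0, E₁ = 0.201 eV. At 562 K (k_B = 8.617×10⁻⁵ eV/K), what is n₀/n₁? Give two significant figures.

k_BT = 8.617×10⁻⁵ × 562 K = 0.04843 eV.
n₀/n₁ = exp[−(E₀−E₁)/kT] = exp(−(-0.201 eV)/(0.04843 eV)) = exp(4.150) = 63.

63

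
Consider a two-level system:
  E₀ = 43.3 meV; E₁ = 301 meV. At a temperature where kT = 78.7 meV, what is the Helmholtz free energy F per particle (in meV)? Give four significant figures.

Eᵢ/kT = 0.550191, 3.82465.
Z = Σ e^(−Eᵢ/kT) = e^(−0.550191) + e^(−3.82465) = 0.576840 + 0.0218261 = 0.598666.
F = −kT ln Z = −78.7 × ln(0.598666) = −78.7 × -0.513051 = 40.38 meV.

40.38 meV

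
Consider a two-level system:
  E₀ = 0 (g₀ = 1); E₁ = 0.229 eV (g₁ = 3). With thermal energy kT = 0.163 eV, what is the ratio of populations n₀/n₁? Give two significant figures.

n₀/n₁ = (g₀/g₁) exp[−(E₀−E₁)/kT] = (1/3) × exp(−(-0.229 eV)/(0.163 eV)) = (1/3) × exp(1.405) = 1.4.

1.4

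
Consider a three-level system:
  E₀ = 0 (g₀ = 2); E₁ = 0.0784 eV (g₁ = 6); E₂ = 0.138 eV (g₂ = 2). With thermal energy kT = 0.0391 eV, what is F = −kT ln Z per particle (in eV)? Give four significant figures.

Eᵢ/kT = 0, 2.00512, 3.52941.
Z = Σ gᵢe^(−Eᵢ/kT) = 2·e^(−0) + 6·e^(−2.00512) + 2·e^(−3.52941) = 2.00000 + 0.807865 + 0.0586444 = 2.86651.
F = −kT ln Z = −0.0391 × ln(2.86651) = −0.0391 × 1.05310 = -0.04118 eV.

-0.04118 eV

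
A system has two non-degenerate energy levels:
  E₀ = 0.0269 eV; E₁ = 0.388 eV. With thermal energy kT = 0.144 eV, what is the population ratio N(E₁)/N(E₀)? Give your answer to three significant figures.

n₁/n₀ = exp[−(E₁−E₀)/kT] = exp(−(0.3611 eV)/(0.144 eV)) = exp(-2.5076) = 0.0815.

0.0815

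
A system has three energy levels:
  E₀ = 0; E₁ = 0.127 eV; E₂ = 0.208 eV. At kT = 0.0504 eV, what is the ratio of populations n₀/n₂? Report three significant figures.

62.0

n₀/n₂ = exp[−(E₀−E₂)/kT] = exp(−(-0.208 eV)/(0.0504 eV)) = exp(4.1270) = 62.0.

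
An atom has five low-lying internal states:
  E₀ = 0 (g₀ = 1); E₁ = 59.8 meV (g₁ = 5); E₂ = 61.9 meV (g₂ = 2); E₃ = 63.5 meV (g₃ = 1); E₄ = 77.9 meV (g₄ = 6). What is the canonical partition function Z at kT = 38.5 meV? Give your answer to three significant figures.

Eᵢ/kT = 0, 1.5532, 1.6078, 1.6494, 2.0234.
Z = Σ gᵢe^(−Eᵢ/kT) = 1·e^(−0) + 5·e^(−1.5532) + 2·e^(−1.6078) + 1·e^(−1.6494) + 6·e^(−2.0234) = 1.0000 + 1.0578 + 0.40066 + 0.19217 + 0.79323 = 3.4439.

Z = 3.44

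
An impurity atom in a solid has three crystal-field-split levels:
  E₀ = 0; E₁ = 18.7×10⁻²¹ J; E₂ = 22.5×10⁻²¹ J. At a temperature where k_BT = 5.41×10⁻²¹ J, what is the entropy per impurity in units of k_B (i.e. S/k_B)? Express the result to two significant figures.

Eᵢ/kT = 0, 3.457, 4.159.
Z = Σ e^(−Eᵢ/kT) = e^(−0) + e^(−3.457) + e^(−4.159) = 1.000 + 0.03152 + 0.01562 = 1.047.
⟨E⟩ = Σ EᵢPᵢ = 0.8986 ×10⁻²¹ J.
S/k_B = ln Z + ⟨E⟩/kT = ln(1.047) + 0.8986/5.41 = 0.04593 + 0.1661 = 0.21.

0.21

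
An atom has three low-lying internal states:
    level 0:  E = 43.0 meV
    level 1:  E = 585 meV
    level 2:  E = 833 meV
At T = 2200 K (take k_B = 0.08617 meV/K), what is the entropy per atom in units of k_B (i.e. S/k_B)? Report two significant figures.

k_BT = 0.08617 × 2200 K = 189.6 meV.
Eᵢ/kT = 0.2268, 3.085, 4.393.
Z = Σ e^(−Eᵢ/kT) = e^(−0.2268) + e^(−3.085) + e^(−4.393) = 0.7971 + 0.04573 + 0.01236 = 0.8552.
⟨E⟩ = Σ EᵢPᵢ = 83.40 meV.
S/k_B = ln Z + ⟨E⟩/kT = ln(0.8552) + 83.40/189.6 = -0.1564 + 0.4399 = 0.28.

0.28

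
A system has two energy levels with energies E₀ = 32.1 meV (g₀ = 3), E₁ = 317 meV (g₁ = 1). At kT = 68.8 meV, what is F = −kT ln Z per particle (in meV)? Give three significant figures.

Eᵢ/kT = 0.46657, 4.6076.
Z = Σ gᵢe^(−Eᵢ/kT) = 3·e^(−0.46657) + 1·e^(−4.6076) = 1.8814 + 0.0099757 = 1.8914.
F = −kT ln Z = −68.8 × ln(1.8914) = −68.8 × 0.63732 = -43.8 meV.

-43.8 meV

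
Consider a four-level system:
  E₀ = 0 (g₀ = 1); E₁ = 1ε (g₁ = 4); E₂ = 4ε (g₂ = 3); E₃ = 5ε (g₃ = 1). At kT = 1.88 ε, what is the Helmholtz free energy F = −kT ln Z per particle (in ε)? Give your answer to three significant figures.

-2.50 ε

Eᵢ/kT = 0, 0.53191, 2.1277, 2.6596.
Z = Σ gᵢe^(−Eᵢ/kT) = 1·e^(−0) + 4·e^(−0.53191) + 3·e^(−2.1277) + 1·e^(−2.6596) = 1.0000 + 2.3499 + 0.35733 + 0.069976 = 3.7772.
F = −kT ln Z = −1.88 × ln(3.7772) = −1.88 × 1.3290 = -2.50 ε.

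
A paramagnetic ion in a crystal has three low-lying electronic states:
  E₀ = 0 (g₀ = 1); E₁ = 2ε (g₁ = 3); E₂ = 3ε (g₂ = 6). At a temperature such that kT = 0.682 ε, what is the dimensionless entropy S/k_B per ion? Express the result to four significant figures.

Eᵢ/kT = 0, 2.93255, 4.39883.
Z = Σ gᵢe^(−Eᵢ/kT) = 1·e^(−0) + 3·e^(−2.93255) + 6·e^(−4.39883) = 1.00000 + 0.159783 + 0.0737503 = 1.23353.
⟨E⟩ = Σ EᵢPᵢ = 0.438430 ε.
S/k_B = ln Z + ⟨E⟩/kT = ln(1.23353) + 0.438430/0.682 = 0.209880 + 0.642859 = 0.8527.

0.8527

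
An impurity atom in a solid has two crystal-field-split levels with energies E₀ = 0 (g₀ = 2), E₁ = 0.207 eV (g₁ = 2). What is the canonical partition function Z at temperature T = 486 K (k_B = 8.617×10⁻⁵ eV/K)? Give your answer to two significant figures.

Z = 2.0

k_BT = 8.617×10⁻⁵ × 486 K = 0.04188 eV.
Eᵢ/kT = 0, 4.943.
Z = Σ gᵢe^(−Eᵢ/kT) = 2·e^(−0) + 2·e^(−4.943) = 2.000 + 0.01427 = 2.014.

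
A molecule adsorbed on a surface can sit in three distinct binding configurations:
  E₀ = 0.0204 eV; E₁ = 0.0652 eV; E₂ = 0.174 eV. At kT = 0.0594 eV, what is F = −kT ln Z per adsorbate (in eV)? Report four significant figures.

Eᵢ/kT = 0.343434, 1.09764, 2.92929.
Z = Σ e^(−Eᵢ/kT) = e^(−0.343434) + e^(−1.09764) + e^(−2.92929) = 0.709330 + 0.333658 + 0.0534350 = 1.09642.
F = −kT ln Z = −0.0594 × ln(1.09642) = −0.0594 × 0.0920503 = -0.005468 eV.

-0.005468 eV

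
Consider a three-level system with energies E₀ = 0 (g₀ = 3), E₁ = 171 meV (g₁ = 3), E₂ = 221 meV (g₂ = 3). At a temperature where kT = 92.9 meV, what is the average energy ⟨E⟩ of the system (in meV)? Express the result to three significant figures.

38.1 meV

Eᵢ/kT = 0, 1.8407, 2.3789.
Z = Σ gᵢe^(−Eᵢ/kT) = 3·e^(−0) + 3·e^(−1.8407) + 3·e^(−2.3789) = 3.0000 + 0.47612 + 0.27796 = 3.7541.
⟨E⟩ = Σ Eᵢ gᵢe^(−Eᵢ/kT) / Z = (0·3.0000 + 171·0.47612 + 221·0.27796) / 3.7541 = 38.1 meV.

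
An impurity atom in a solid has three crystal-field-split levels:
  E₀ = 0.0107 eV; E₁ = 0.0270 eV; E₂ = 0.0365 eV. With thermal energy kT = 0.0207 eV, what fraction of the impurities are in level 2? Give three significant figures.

Eᵢ/kT = 0.51691, 1.3043, 1.7633.
Z = Σ e^(−Eᵢ/kT) = e^(−0.51691) + e^(−1.3043) + e^(−1.7633) = 0.59636 + 0.27136 + 0.17148 = 1.0392.
P₂ = e^(−E₂/kT) / Z = 0.17148/1.0392 = 0.165.

0.165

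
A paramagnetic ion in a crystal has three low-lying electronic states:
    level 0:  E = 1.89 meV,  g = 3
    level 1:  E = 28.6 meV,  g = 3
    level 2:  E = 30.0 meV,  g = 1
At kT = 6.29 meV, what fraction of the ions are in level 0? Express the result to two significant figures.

Eᵢ/kT = 0.3005, 4.547, 4.769.
Z = Σ gᵢe^(−Eᵢ/kT) = 3·e^(−0.3005) + 3·e^(−4.547) + 1·e^(−4.769) = 2.221 + 0.03180 + 0.008489 = 2.261.
P₀ = g₀ e^(−E₀/kT) / Z = 2.221/2.261 = 0.98.

0.98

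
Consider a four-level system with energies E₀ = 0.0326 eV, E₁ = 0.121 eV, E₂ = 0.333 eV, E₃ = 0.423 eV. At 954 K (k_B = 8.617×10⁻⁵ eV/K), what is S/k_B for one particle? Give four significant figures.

k_BT = 8.617×10⁻⁵ × 954 K = 0.0822062 eV.
Eᵢ/kT = 0.396564, 1.47191, 4.05079, 5.14560.
Z = Σ e^(−Eᵢ/kT) = e^(−0.396564) + e^(−1.47191) + e^(−4.05079) + e^(−5.14560) = 0.672627 + 0.229487 + 0.0174086 + 0.00582498 = 0.925348.
⟨E⟩ = Σ EᵢPᵢ = 0.0626322 eV.
S/k_B = ln Z + ⟨E⟩/kT = ln(0.925348) + 0.0626322/0.0822062 = -0.0775854 + 0.761891 = 0.6843.

0.6843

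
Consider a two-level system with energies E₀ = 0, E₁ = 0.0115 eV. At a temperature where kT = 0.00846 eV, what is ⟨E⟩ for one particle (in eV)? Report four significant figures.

0.002350 eV

Eᵢ/kT = 0, 1.35934.
Z = Σ e^(−Eᵢ/kT) = e^(−0) + e^(−1.35934) = 1.00000 + 0.256830 = 1.25683.
⟨E⟩ = Σ Eᵢ e^(−Eᵢ/kT) / Z = (0·1.00000 + 0.0115·0.256830) / 1.25683 = 0.002350 eV.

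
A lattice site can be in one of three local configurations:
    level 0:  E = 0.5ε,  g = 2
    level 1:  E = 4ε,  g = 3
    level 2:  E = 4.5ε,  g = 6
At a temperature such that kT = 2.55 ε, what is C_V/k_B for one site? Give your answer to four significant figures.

Eᵢ/kT = 0.196078, 1.56863, 1.76471.
Z = Σ gᵢe^(−Eᵢ/kT) = 2·e^(−0.196078) + 3·e^(−1.56863) + 6·e^(−1.76471) = 1.64390 + 0.624991 + 1.02742 = 3.29631.
⟨E⟩ = 2.41036 ε, ⟨E²⟩ = 9.47001 ε².
C_V/k_B = (⟨E²⟩ − ⟨E⟩²)/(kT)² = (9.47001 − 5.80984)/6.50250 = 0.5629.

0.5629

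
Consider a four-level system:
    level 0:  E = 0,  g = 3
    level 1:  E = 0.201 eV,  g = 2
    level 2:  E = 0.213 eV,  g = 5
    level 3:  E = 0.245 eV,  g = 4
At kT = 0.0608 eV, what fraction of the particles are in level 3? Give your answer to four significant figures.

Eᵢ/kT = 0, 3.30592, 3.50329, 4.02961.
Z = Σ gᵢe^(−Eᵢ/kT) = 3·e^(−0) + 2·e^(−3.30592) + 5·e^(−3.50329) + 4·e^(−4.02961) = 3.00000 + 0.0733309 + 0.150491 + 0.0711251 = 3.29495.
P₃ = g₃ e^(−E₃/kT) / Z = 0.0711251/3.29495 = 0.02159.

0.02159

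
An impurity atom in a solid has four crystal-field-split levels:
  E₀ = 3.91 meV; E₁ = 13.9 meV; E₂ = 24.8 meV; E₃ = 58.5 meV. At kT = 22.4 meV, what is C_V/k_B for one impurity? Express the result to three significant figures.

0.300

Eᵢ/kT = 0.17455, 0.62054, 1.1071, 2.6116.
Z = Σ e^(−Eᵢ/kT) = e^(−0.17455) + e^(−0.62054) + e^(−1.1071) + e^(−2.6116) = 0.83983 + 0.53765 + 0.33052 + 0.073417 = 1.7814.
⟨E⟩ = 13.051 meV, ⟨E²⟩ = 320.68 meV².
C_V/k_B = (⟨E²⟩ − ⟨E⟩²)/(kT)² = (320.68 − 170.33)/501.76 = 0.300.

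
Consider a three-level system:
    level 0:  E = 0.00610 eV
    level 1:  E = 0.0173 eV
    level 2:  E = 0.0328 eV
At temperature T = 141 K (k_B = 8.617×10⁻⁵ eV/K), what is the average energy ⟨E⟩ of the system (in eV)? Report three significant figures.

0.0110 eV

k_BT = 8.617×10⁻⁵ × 141 K = 0.012150 eV.
Eᵢ/kT = 0.50206, 1.4239, 2.6996.
Z = Σ e^(−Eᵢ/kT) = e^(−0.50206) + e^(−1.4239) + e^(−2.6996) = 0.60528 + 0.24077 + 0.067232 = 0.91328.
⟨E⟩ = Σ Eᵢ e^(−Eᵢ/kT) / Z = (0.00610·0.60528 + 0.0173·0.24077 + 0.0328·0.067232) / 0.91328 = 0.0110 eV.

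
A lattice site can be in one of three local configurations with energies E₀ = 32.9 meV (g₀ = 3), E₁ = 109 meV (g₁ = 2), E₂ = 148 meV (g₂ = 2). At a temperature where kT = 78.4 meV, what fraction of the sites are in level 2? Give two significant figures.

0.11

Eᵢ/kT = 0.4196, 1.390, 1.888.
Z = Σ gᵢe^(−Eᵢ/kT) = 3·e^(−0.4196) + 2·e^(−1.390) + 2·e^(−1.888) = 1.972 + 0.4982 + 0.3027 = 2.773.
P₂ = g₂ e^(−E₂/kT) / Z = 0.3027/2.773 = 0.11.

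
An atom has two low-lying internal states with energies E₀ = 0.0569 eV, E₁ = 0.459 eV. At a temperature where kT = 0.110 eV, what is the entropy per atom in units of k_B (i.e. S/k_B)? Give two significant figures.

0.12

Eᵢ/kT = 0.5173, 4.173.
Z = Σ e^(−Eᵢ/kT) = e^(−0.5173) + e^(−4.173) = 0.5961 + 0.01541 = 0.6115.
⟨E⟩ = Σ EᵢPᵢ = 0.06703 eV.
S/k_B = ln Z + ⟨E⟩/kT = ln(0.6115) + 0.06703/0.110 = -0.4918 + 0.6094 = 0.12.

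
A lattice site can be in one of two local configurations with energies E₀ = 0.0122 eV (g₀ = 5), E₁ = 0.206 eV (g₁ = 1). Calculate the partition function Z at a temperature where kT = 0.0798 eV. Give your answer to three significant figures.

Eᵢ/kT = 0.15288, 2.5815.
Z = Σ gᵢe^(−Eᵢ/kT) = 5·e^(−0.15288) + 1·e^(−2.5815) = 4.2912 + 0.075660 = 4.3669.

Z = 4.37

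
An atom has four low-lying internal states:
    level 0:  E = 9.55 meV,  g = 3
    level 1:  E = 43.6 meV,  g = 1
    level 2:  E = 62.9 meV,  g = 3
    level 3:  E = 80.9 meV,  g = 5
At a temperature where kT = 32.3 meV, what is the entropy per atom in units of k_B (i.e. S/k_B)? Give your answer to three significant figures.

2.06

Eᵢ/kT = 0.29567, 1.3498, 1.9474, 2.5046.
Z = Σ gᵢe^(−Eᵢ/kT) = 3·e^(−0.29567) + 1·e^(−1.3498) + 3·e^(−1.9474) + 5·e^(−2.5046) = 2.2321 + 0.25929 + 0.42793 + 0.40854 = 3.3279.
⟨E⟩ = Σ EᵢPᵢ = 27.822 meV.
S/k_B = ln Z + ⟨E⟩/kT = ln(3.3279) + 27.822/32.3 = 1.2023 + 0.86136 = 2.06.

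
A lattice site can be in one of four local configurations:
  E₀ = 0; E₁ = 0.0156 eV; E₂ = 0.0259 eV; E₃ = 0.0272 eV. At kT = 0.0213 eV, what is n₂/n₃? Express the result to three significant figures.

1.06

n₂/n₃ = exp[−(E₂−E₃)/kT] = exp(−(-0.0013 eV)/(0.0213 eV)) = exp(0.061033) = 1.06.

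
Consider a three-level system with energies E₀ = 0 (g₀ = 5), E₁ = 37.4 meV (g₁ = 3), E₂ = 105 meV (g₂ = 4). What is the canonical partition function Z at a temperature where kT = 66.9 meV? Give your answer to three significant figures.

Z = 7.55

Eᵢ/kT = 0, 0.55904, 1.5695.
Z = Σ gᵢe^(−Eᵢ/kT) = 5·e^(−0) + 3·e^(−0.55904) + 4·e^(−1.5695) = 5.0000 + 1.7153 + 0.83260 = 7.5479.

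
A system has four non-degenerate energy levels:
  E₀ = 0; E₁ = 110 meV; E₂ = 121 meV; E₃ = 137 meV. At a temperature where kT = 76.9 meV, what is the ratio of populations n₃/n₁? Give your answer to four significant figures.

n₃/n₁ = exp[−(E₃−E₁)/kT] = exp(−(27 meV)/(76.9 meV)) = exp(-0.351105) = 0.7039.

0.7039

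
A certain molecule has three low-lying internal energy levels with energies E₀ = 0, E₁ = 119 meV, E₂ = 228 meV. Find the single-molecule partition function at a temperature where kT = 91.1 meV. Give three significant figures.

Z = 1.35

Eᵢ/kT = 0, 1.3063, 2.5027.
Z = Σ e^(−Eᵢ/kT) = e^(−0) + e^(−1.3063) + e^(−2.5027) = 1.0000 + 0.27082 + 0.081864 = 1.3527.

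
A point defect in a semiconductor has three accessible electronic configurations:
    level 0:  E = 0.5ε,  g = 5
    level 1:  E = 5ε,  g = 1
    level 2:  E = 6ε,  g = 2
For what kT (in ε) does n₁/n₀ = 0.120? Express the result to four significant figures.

n₁/n₀ = (g₁/g₀) exp[−(E₁−E₀)/kT] = 0.120.
⇒ (E₁−E₀)/kT = ln((1/5)/0.120) = ln(1.66667) = 0.510828.
kT = 4.5ε / 0.510828 = 8.809 ε.

8.809 ε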